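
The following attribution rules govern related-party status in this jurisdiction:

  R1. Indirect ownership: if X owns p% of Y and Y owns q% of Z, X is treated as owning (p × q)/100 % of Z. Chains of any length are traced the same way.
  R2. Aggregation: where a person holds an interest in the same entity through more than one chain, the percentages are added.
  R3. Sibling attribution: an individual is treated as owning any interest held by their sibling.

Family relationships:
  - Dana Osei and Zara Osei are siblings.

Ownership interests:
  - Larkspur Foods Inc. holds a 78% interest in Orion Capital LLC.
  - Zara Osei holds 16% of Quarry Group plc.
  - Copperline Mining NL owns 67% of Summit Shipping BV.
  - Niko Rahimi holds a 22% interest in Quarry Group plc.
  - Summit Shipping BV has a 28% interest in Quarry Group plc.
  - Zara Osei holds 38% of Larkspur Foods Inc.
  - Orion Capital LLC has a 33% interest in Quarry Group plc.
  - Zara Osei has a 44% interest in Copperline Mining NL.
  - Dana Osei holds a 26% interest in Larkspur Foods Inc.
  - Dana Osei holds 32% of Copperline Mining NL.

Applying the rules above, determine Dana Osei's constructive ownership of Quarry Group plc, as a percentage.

46.7312%

By sibling attribution (R3), Dana Osei is treated as also owning Zara Osei's interest in Copperline Mining NL, giving 32% + 44% = 76%.
By sibling attribution (R3), Dana Osei is treated as also owning Zara Osei's interest in Larkspur Foods Inc, giving 26% + 38% = 64%.
By sibling attribution (R3), Dana Osei is treated as owning Zara Osei's 16% interest in Quarry Group plc.
Chain via Copperline Mining NL → Summit Shipping BV (R1): 76% × 67% × 28% = 14.2576% of Quarry Group plc.
Chain via Larkspur Foods Inc. → Orion Capital LLC (R1): 64% × 78% × 33% = 16.4736% of Quarry Group plc.
Direct interest in Quarry Group plc: 16%.
Aggregating (R2): 14.2576% + 16.4736% + 16% = 46.7312%.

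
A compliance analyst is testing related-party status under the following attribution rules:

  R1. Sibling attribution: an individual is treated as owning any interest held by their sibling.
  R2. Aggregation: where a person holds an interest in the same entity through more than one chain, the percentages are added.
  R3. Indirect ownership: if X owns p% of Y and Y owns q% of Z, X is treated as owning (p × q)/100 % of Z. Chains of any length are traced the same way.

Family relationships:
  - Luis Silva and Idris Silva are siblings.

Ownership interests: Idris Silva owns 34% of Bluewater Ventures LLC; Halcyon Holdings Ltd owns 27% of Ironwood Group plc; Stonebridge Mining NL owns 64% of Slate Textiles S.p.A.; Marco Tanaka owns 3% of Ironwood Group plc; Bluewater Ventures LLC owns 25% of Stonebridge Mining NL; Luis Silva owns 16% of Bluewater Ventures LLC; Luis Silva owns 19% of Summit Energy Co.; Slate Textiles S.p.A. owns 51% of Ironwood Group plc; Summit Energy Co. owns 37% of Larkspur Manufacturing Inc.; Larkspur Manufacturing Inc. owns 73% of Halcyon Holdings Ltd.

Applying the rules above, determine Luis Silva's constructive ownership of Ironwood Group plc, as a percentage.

5.465613%

By sibling attribution (R1), Luis Silva is treated as also owning Idris Silva's interest in Bluewater Ventures LLC, giving 16% + 34% = 50%.
Chain via Bluewater Ventures LLC → Stonebridge Mining NL → Slate Textiles S.p.A. (R3): 50% × 25% × 64% × 51% = 4.08% of Ironwood Group plc.
Chain via Summit Energy Co. → Larkspur Manufacturing Inc. → Halcyon Holdings Ltd (R3): 19% × 37% × 73% × 27% = 1.385613% of Ironwood Group plc.
Aggregating (R2): 4.08% + 1.385613% = 5.465613%.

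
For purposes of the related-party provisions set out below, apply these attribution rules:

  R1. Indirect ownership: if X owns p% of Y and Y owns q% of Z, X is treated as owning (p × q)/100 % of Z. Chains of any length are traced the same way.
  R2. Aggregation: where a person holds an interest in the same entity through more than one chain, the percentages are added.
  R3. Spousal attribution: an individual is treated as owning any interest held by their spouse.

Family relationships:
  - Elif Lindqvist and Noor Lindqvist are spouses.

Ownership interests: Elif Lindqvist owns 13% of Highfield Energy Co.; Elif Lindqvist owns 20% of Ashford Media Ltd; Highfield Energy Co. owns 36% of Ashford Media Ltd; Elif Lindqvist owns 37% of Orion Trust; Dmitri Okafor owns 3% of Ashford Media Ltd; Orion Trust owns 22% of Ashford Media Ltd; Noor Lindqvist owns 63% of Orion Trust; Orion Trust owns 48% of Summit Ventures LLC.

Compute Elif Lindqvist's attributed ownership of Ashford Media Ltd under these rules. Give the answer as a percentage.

By spousal attribution (R3), Elif Lindqvist is treated as also owning Noor Lindqvist's interest in Orion Trust, giving 37% + 63% = 100%.
Chain via Highfield Energy Co. (R1): 13% × 36% = 4.68% of Ashford Media Ltd.
Chain via Orion Trust (R1): 100% × 22% = 22% of Ashford Media Ltd.
Direct interest in Ashford Media Ltd: 20%.
Aggregating (R2): 4.68% + 22% + 20% = 46.68%.

46.68%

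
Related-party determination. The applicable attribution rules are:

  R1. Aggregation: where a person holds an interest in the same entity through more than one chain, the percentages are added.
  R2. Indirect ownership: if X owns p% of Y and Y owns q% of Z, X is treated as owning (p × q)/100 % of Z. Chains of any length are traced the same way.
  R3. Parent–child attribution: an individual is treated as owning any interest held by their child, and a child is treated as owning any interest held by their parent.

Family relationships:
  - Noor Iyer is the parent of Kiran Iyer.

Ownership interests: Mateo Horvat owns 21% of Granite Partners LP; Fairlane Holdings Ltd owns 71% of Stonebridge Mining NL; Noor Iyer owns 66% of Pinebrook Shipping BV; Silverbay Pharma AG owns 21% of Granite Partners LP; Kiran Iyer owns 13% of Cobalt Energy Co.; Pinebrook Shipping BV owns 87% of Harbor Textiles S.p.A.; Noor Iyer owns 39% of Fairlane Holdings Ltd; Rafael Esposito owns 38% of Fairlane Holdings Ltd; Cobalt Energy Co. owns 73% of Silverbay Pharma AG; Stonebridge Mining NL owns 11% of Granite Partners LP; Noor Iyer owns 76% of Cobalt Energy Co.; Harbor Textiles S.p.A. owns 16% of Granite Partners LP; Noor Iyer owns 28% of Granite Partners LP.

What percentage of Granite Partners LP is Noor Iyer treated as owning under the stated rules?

By parent–child attribution (R3), Noor Iyer is treated as also owning Kiran Iyer's interest in Cobalt Energy Co, giving 76% + 13% = 89%.
Chain via Cobalt Energy Co. → Silverbay Pharma AG (R2): 89% × 73% × 21% = 13.6437% of Granite Partners LP.
Chain via Pinebrook Shipping BV → Harbor Textiles S.p.A. (R2): 66% × 87% × 16% = 9.1872% of Granite Partners LP.
Chain via Fairlane Holdings Ltd → Stonebridge Mining NL (R2): 39% × 71% × 11% = 3.0459% of Granite Partners LP.
Direct interest in Granite Partners LP: 28%.
Aggregating (R1): 13.6437% + 9.1872% + 3.0459% + 28% = 53.8768%.

53.8768%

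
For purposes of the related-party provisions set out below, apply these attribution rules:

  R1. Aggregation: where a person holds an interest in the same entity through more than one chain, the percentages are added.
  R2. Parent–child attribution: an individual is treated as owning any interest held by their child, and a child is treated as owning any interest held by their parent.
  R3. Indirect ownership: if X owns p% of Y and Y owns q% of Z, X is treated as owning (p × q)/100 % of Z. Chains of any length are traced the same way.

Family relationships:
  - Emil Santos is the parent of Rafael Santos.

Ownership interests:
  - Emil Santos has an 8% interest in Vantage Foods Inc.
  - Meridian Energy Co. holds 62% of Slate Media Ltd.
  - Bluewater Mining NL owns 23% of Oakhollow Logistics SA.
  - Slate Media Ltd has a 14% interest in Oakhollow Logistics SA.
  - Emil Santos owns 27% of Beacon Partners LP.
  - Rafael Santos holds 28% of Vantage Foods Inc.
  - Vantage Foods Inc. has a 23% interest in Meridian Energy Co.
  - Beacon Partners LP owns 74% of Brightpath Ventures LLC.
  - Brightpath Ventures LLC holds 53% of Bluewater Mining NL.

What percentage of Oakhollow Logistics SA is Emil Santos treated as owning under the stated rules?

By parent–child attribution (R2), Emil Santos is treated as also owning Rafael Santos's interest in Vantage Foods Inc, giving 8% + 28% = 36%.
Chain via Vantage Foods Inc. → Meridian Energy Co. → Slate Media Ltd (R3): 36% × 23% × 62% × 14% = 0.718704% of Oakhollow Logistics SA.
Chain via Beacon Partners LP → Brightpath Ventures LLC → Bluewater Mining NL (R3): 27% × 74% × 53% × 23% = 2.435562% of Oakhollow Logistics SA.
Aggregating (R1): 0.718704% + 2.435562% = 3.154266%.

3.154266%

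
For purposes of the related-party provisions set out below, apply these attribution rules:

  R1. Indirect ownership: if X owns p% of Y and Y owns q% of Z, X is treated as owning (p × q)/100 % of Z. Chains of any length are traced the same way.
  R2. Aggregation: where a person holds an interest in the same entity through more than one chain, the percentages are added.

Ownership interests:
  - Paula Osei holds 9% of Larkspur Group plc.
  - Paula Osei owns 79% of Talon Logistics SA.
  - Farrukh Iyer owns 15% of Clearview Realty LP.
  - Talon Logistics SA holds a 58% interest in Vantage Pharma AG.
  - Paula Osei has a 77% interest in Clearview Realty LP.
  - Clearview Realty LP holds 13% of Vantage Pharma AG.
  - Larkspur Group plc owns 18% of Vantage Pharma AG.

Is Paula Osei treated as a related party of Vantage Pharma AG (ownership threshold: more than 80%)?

No

Chain via Larkspur Group plc (R1): 9% × 18% = 1.62% of Vantage Pharma AG.
Chain via Clearview Realty LP (R1): 77% × 13% = 10.01% of Vantage Pharma AG.
Chain via Talon Logistics SA (R1): 79% × 58% = 45.82% of Vantage Pharma AG.
Aggregating (R2): 1.62% + 10.01% + 45.82% = 57.45%.
57.45% does not exceed the 80% threshold, so Paula is not a related party to Vantage Pharma AG.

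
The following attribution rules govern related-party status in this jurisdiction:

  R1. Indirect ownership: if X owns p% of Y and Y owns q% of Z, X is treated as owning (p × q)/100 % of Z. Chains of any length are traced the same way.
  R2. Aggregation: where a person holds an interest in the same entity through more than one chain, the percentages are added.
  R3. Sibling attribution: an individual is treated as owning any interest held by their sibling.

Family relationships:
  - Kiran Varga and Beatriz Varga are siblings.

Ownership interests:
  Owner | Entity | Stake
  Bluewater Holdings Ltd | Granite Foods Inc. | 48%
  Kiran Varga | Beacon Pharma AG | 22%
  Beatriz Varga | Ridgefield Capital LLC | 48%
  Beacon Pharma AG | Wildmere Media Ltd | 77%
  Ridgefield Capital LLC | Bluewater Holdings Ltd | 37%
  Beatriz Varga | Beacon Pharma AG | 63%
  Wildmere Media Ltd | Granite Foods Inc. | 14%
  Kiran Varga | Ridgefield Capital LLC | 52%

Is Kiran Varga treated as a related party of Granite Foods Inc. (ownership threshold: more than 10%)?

Yes

By sibling attribution (R3), Kiran Varga is treated as also owning Beatriz Varga's interest in Beacon Pharma AG, giving 22% + 63% = 85%.
By sibling attribution (R3), Kiran Varga is treated as also owning Beatriz Varga's interest in Ridgefield Capital LLC, giving 52% + 48% = 100%.
Chain via Beacon Pharma AG → Wildmere Media Ltd (R1): 85% × 77% × 14% = 9.163% of Granite Foods Inc.
Chain via Ridgefield Capital LLC → Bluewater Holdings Ltd (R1): 100% × 37% × 48% = 17.76% of Granite Foods Inc.
Aggregating (R2): 9.163% + 17.76% = 26.923%.
26.923% exceeds the 10% threshold, so Kiran is a related party to Granite Foods Inc.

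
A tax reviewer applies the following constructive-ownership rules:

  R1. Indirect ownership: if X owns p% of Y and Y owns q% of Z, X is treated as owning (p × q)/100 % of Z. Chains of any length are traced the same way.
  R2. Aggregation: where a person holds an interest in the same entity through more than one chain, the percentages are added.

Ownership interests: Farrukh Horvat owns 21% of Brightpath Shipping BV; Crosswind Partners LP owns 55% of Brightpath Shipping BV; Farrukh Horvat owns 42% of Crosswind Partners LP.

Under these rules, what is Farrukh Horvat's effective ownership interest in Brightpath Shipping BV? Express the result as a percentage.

Chain via Crosswind Partners LP (R1): 42% × 55% = 23.1% of Brightpath Shipping BV.
Direct interest in Brightpath Shipping BV: 21%.
Aggregating (R2): 23.1% + 21% = 44.1%.

44.1%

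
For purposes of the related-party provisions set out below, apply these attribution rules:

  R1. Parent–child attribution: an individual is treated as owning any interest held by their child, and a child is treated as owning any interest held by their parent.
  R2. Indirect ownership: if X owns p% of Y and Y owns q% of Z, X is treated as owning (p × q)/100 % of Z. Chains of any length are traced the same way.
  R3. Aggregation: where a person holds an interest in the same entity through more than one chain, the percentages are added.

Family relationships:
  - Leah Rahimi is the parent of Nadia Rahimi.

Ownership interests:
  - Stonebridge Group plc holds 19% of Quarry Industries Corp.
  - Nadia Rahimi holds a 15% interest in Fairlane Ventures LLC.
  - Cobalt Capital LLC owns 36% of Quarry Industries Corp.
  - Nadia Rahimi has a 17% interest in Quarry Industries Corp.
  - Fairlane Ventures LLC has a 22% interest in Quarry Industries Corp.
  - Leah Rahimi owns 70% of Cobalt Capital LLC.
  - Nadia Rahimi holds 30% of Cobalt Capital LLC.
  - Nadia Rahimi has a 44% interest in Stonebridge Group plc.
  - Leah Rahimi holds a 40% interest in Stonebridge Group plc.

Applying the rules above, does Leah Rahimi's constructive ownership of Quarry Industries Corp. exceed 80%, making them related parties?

No

By parent–child attribution (R1), Leah Rahimi is treated as also owning Nadia Rahimi's interest in Cobalt Capital LLC, giving 70% + 30% = 100%.
By parent–child attribution (R1), Leah Rahimi is treated as also owning Nadia Rahimi's interest in Stonebridge Group plc, giving 40% + 44% = 84%.
By parent–child attribution (R1), Leah Rahimi is treated as owning Nadia Rahimi's 15% interest in Fairlane Ventures LLC.
By parent–child attribution (R1), Leah Rahimi is treated as owning Nadia Rahimi's 17% interest in Quarry Industries Corp.
Chain via Cobalt Capital LLC (R2): 100% × 36% = 36% of Quarry Industries Corp.
Chain via Stonebridge Group plc (R2): 84% × 19% = 15.96% of Quarry Industries Corp.
Chain via Fairlane Ventures LLC (R2): 15% × 22% = 3.3% of Quarry Industries Corp.
Direct interest in Quarry Industries Corp: 17%.
Aggregating (R3): 36% + 15.96% + 3.3% + 17% = 72.26%.
72.26% does not exceed the 80% threshold, so Leah is not a related party to Quarry Industries Corp.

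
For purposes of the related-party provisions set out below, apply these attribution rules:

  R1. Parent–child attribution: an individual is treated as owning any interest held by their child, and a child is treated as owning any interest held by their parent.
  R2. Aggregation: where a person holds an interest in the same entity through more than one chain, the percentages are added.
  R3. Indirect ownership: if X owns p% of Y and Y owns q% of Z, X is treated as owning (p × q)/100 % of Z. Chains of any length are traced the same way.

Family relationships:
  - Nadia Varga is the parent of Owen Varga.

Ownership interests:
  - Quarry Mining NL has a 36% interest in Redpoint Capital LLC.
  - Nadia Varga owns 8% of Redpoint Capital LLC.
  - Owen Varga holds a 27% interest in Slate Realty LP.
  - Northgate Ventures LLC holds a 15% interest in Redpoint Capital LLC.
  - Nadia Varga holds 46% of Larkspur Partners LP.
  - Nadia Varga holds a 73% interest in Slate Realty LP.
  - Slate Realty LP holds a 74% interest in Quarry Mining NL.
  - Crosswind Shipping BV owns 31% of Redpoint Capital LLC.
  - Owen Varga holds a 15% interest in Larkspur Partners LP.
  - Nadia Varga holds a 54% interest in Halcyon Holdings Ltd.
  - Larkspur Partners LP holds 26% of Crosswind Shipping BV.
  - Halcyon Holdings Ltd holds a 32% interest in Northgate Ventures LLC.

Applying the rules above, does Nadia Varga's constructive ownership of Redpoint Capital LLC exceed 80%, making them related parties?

By parent–child attribution (R1), Nadia Varga is treated as also owning Owen Varga's interest in Larkspur Partners LP, giving 46% + 15% = 61%.
By parent–child attribution (R1), Nadia Varga is treated as also owning Owen Varga's interest in Slate Realty LP, giving 73% + 27% = 100%.
Chain via Larkspur Partners LP → Crosswind Shipping BV (R3): 61% × 26% × 31% = 4.9166% of Redpoint Capital LLC.
Chain via Halcyon Holdings Ltd → Northgate Ventures LLC (R3): 54% × 32% × 15% = 2.592% of Redpoint Capital LLC.
Chain via Slate Realty LP → Quarry Mining NL (R3): 100% × 74% × 36% = 26.64% of Redpoint Capital LLC.
Direct interest in Redpoint Capital LLC: 8%.
Aggregating (R2): 4.9166% + 2.592% + 26.64% + 8% = 42.1486%.
42.1486% does not exceed the 80% threshold, so Nadia is not a related party to Redpoint Capital LLC.

No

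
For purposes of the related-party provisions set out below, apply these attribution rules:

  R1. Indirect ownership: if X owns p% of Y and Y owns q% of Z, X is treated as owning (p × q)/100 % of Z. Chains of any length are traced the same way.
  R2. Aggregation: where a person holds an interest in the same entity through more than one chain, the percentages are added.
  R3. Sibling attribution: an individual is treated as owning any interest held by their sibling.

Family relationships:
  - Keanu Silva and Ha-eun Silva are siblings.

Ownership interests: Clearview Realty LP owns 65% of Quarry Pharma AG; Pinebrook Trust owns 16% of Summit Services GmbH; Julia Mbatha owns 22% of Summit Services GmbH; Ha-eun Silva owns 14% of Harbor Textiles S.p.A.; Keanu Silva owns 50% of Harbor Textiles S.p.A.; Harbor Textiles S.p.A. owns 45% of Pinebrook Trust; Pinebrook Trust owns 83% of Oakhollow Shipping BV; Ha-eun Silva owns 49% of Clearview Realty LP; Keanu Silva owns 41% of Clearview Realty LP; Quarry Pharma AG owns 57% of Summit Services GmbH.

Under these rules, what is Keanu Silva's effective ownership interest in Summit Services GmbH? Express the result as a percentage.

37.953%

By sibling attribution (R3), Keanu Silva is treated as also owning Ha-eun Silva's interest in Clearview Realty LP, giving 41% + 49% = 90%.
By sibling attribution (R3), Keanu Silva is treated as also owning Ha-eun Silva's interest in Harbor Textiles S.p.A, giving 50% + 14% = 64%.
Chain via Clearview Realty LP → Quarry Pharma AG (R1): 90% × 65% × 57% = 33.345% of Summit Services GmbH.
Chain via Harbor Textiles S.p.A. → Pinebrook Trust (R1): 64% × 45% × 16% = 4.608% of Summit Services GmbH.
Aggregating (R2): 33.345% + 4.608% = 37.953%.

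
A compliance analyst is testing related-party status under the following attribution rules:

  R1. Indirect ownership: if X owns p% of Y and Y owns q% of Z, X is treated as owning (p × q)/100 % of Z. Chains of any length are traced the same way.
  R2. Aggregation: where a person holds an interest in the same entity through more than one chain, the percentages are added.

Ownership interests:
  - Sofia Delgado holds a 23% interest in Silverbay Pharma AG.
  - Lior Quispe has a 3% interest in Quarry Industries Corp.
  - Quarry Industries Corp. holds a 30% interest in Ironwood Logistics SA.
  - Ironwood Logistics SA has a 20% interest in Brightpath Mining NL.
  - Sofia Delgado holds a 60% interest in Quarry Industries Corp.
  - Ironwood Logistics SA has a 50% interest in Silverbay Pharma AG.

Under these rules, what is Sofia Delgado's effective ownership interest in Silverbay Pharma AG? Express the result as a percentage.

Chain via Quarry Industries Corp. → Ironwood Logistics SA (R1): 60% × 30% × 50% = 9% of Silverbay Pharma AG.
Direct interest in Silverbay Pharma AG: 23%.
Aggregating (R2): 9% + 23% = 32%.

32%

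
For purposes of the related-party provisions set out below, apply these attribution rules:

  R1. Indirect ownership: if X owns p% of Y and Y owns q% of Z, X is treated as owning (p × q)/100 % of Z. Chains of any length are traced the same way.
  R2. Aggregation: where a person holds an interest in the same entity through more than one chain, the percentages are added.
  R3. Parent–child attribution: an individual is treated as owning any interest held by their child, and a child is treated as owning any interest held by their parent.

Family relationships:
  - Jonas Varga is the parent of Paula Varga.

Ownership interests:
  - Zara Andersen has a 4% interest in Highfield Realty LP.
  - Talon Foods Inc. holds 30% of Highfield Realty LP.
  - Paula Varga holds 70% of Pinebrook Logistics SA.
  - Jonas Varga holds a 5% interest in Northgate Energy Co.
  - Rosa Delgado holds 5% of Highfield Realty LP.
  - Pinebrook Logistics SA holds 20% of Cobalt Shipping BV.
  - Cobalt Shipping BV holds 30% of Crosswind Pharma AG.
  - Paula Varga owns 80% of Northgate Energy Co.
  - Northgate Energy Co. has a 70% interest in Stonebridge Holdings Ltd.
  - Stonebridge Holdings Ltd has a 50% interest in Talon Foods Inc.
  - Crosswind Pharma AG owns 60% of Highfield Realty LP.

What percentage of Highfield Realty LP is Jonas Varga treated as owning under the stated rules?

By parent–child attribution (R3), Jonas Varga is treated as also owning Paula Varga's interest in Northgate Energy Co, giving 5% + 80% = 85%.
By parent–child attribution (R3), Jonas Varga is treated as owning Paula Varga's 70% interest in Pinebrook Logistics SA.
Chain via Northgate Energy Co. → Stonebridge Holdings Ltd → Talon Foods Inc. (R1): 85% × 70% × 50% × 30% = 8.925% of Highfield Realty LP.
Chain via Pinebrook Logistics SA → Cobalt Shipping BV → Crosswind Pharma AG (R1): 70% × 20% × 30% × 60% = 2.52% of Highfield Realty LP.
Aggregating (R2): 8.925% + 2.52% = 11.445%.

11.445%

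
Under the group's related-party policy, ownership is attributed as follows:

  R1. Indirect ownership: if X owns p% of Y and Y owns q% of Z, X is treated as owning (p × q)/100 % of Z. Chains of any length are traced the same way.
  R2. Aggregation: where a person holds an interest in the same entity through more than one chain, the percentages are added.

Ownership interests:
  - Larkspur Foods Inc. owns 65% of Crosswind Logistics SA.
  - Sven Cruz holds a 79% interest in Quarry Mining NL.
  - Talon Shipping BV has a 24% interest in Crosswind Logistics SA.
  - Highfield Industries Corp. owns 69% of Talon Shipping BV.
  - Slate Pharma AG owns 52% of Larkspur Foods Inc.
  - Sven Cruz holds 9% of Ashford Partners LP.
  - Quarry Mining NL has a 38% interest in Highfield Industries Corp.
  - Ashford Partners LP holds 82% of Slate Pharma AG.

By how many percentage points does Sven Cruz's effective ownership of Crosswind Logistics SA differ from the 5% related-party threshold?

Chain via Quarry Mining NL → Highfield Industries Corp. → Talon Shipping BV (R1): 79% × 38% × 69% × 24% = 4.971312% of Crosswind Logistics SA.
Chain via Ashford Partners LP → Slate Pharma AG → Larkspur Foods Inc. (R1): 9% × 82% × 52% × 65% = 2.49444% of Crosswind Logistics SA.
Aggregating (R2): 4.971312% + 2.49444% = 7.465752%.
7.465752% exceeds the 5% threshold by 2.465752 percentage points.

2.465752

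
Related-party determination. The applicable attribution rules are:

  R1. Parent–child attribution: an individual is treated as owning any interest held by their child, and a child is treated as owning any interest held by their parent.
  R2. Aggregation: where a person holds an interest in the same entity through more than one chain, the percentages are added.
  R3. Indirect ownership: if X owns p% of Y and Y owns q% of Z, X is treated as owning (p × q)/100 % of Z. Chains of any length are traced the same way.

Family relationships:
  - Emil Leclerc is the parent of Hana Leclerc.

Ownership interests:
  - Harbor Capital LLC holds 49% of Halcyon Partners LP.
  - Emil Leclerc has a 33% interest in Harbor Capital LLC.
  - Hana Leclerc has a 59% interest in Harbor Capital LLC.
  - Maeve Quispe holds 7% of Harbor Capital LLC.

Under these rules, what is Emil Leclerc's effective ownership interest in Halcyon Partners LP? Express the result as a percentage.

By parent–child attribution (R1), Emil Leclerc is treated as also owning Hana Leclerc's interest in Harbor Capital LLC, giving 33% + 59% = 92%.
Chain via Harbor Capital LLC (R3): 92% × 49% = 45.08% of Halcyon Partners LP.

45.08%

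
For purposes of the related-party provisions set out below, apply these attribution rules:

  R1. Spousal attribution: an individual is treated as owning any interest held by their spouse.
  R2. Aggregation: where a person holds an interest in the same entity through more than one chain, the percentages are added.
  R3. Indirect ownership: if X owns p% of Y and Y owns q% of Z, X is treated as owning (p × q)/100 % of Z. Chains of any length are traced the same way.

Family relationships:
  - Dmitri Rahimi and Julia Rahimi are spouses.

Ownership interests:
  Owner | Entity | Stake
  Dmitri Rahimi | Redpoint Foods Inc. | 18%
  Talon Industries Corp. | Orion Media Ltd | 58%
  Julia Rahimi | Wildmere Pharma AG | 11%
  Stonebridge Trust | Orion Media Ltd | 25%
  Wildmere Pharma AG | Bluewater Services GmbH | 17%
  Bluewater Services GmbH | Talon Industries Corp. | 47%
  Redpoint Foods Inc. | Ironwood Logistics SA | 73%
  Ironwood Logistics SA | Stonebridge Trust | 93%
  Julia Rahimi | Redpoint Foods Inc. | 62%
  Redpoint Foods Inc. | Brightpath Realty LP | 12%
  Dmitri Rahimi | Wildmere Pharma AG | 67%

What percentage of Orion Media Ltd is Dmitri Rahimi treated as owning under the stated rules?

17.192676%

By spousal attribution (R1), Dmitri Rahimi is treated as also owning Julia Rahimi's interest in Redpoint Foods Inc, giving 18% + 62% = 80%.
By spousal attribution (R1), Dmitri Rahimi is treated as also owning Julia Rahimi's interest in Wildmere Pharma AG, giving 67% + 11% = 78%.
Chain via Redpoint Foods Inc. → Ironwood Logistics SA → Stonebridge Trust (R3): 80% × 73% × 93% × 25% = 13.578% of Orion Media Ltd.
Chain via Wildmere Pharma AG → Bluewater Services GmbH → Talon Industries Corp. (R3): 78% × 17% × 47% × 58% = 3.614676% of Orion Media Ltd.
Aggregating (R2): 13.578% + 3.614676% = 17.192676%.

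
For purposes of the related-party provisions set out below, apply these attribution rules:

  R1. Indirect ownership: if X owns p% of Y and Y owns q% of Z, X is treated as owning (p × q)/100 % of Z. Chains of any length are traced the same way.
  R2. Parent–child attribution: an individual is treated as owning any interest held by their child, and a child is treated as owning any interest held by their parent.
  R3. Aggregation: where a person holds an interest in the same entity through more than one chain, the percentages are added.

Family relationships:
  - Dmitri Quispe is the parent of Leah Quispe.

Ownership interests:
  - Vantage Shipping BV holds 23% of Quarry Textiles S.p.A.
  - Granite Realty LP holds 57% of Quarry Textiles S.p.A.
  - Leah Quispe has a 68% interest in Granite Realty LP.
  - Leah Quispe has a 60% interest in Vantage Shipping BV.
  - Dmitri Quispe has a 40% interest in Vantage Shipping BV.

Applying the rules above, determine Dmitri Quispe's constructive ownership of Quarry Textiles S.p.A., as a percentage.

61.76%

By parent–child attribution (R2), Dmitri Quispe is treated as also owning Leah Quispe's interest in Vantage Shipping BV, giving 40% + 60% = 100%.
By parent–child attribution (R2), Dmitri Quispe is treated as owning Leah Quispe's 68% interest in Granite Realty LP.
Chain via Vantage Shipping BV (R1): 100% × 23% = 23% of Quarry Textiles S.p.A.
Chain via Granite Realty LP (R1): 68% × 57% = 38.76% of Quarry Textiles S.p.A.
Aggregating (R3): 23% + 38.76% = 61.76%.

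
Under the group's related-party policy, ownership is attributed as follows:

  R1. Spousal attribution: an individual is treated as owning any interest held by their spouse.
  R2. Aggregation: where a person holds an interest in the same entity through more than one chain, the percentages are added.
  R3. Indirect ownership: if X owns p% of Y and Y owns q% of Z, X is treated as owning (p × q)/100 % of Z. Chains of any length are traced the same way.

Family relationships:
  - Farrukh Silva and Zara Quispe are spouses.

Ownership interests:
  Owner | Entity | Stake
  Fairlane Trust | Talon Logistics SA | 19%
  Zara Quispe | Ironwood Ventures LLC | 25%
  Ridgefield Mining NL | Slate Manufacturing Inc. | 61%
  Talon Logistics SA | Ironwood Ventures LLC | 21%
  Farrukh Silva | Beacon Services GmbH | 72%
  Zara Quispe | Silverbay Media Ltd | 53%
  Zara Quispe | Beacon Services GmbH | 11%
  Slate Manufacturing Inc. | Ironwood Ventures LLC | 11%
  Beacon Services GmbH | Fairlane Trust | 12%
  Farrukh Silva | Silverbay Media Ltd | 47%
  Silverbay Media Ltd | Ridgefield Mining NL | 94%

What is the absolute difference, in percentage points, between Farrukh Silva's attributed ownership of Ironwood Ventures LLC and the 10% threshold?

By spousal attribution (R1), Farrukh Silva is treated as also owning Zara Quispe's interest in Beacon Services GmbH, giving 72% + 11% = 83%.
By spousal attribution (R1), Farrukh Silva is treated as also owning Zara Quispe's interest in Silverbay Media Ltd, giving 47% + 53% = 100%.
By spousal attribution (R1), Farrukh Silva is treated as owning Zara Quispe's 25% interest in Ironwood Ventures LLC.
Chain via Beacon Services GmbH → Fairlane Trust → Talon Logistics SA (R3): 83% × 12% × 19% × 21% = 0.397404% of Ironwood Ventures LLC.
Chain via Silverbay Media Ltd → Ridgefield Mining NL → Slate Manufacturing Inc. (R3): 100% × 94% × 61% × 11% = 6.3074% of Ironwood Ventures LLC.
Direct interest in Ironwood Ventures LLC: 25%.
Aggregating (R2): 0.397404% + 6.3074% + 25% = 31.704804%.
31.704804% exceeds the 10% threshold by 21.704804 percentage points.

21.704804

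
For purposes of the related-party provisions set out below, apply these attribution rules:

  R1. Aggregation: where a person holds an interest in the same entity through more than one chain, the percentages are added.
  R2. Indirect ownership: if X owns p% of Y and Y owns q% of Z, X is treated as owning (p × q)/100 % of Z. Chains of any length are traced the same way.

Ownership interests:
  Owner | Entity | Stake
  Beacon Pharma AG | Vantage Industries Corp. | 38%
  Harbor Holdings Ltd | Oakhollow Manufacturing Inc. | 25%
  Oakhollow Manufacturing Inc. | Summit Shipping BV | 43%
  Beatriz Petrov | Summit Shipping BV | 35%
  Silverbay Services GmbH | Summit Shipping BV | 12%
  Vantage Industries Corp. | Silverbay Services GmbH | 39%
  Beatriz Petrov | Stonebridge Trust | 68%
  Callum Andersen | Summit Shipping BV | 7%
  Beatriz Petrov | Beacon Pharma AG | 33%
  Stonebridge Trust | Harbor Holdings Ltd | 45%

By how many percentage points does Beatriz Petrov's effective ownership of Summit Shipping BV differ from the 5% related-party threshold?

33.876372

Chain via Beacon Pharma AG → Vantage Industries Corp. → Silverbay Services GmbH (R2): 33% × 38% × 39% × 12% = 0.586872% of Summit Shipping BV.
Chain via Stonebridge Trust → Harbor Holdings Ltd → Oakhollow Manufacturing Inc. (R2): 68% × 45% × 25% × 43% = 3.2895% of Summit Shipping BV.
Direct interest in Summit Shipping BV: 35%.
Aggregating (R1): 0.586872% + 3.2895% + 35% = 38.876372%.
38.876372% exceeds the 5% threshold by 33.876372 percentage points.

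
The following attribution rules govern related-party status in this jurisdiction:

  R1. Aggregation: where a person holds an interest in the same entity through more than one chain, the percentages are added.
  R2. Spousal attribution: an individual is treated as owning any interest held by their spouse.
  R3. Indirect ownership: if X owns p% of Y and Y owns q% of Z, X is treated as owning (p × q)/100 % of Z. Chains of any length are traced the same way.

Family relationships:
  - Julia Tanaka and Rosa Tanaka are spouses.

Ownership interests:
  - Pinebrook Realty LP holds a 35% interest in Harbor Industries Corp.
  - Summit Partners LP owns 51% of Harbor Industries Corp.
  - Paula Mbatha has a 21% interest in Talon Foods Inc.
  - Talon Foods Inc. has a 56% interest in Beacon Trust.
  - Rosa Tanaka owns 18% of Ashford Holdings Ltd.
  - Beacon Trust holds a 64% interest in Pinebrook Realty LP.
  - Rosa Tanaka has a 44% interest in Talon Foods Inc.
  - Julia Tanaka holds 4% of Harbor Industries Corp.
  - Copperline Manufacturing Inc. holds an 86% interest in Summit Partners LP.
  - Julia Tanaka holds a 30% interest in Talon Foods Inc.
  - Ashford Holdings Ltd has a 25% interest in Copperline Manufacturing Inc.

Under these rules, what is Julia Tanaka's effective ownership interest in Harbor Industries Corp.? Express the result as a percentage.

15.25626%

By spousal attribution (R2), Julia Tanaka is treated as also owning Rosa Tanaka's interest in Talon Foods Inc, giving 30% + 44% = 74%.
By spousal attribution (R2), Julia Tanaka is treated as owning Rosa Tanaka's 18% interest in Ashford Holdings Ltd.
Chain via Talon Foods Inc. → Beacon Trust → Pinebrook Realty LP (R3): 74% × 56% × 64% × 35% = 9.28256% of Harbor Industries Corp.
Direct interest in Harbor Industries Corp: 4%.
Chain via Ashford Holdings Ltd → Copperline Manufacturing Inc. → Summit Partners LP (R3): 18% × 25% × 86% × 51% = 1.9737% of Harbor Industries Corp.
Aggregating (R1): 9.28256% + 4% + 1.9737% = 15.25626%.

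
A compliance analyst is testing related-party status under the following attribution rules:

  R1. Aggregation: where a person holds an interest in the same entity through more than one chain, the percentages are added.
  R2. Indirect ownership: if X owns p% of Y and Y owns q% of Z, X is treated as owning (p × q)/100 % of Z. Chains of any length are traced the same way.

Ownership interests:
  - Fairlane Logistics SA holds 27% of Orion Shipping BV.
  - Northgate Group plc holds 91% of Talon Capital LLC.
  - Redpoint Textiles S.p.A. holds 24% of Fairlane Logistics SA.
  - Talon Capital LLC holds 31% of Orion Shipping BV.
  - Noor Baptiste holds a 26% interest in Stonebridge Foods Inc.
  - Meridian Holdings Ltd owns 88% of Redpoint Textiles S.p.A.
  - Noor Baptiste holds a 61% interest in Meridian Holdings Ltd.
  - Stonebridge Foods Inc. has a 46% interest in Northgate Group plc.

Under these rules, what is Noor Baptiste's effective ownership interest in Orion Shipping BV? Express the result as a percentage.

6.85238%

Chain via Meridian Holdings Ltd → Redpoint Textiles S.p.A. → Fairlane Logistics SA (R2): 61% × 88% × 24% × 27% = 3.478464% of Orion Shipping BV.
Chain via Stonebridge Foods Inc. → Northgate Group plc → Talon Capital LLC (R2): 26% × 46% × 91% × 31% = 3.373916% of Orion Shipping BV.
Aggregating (R1): 3.478464% + 3.373916% = 6.85238%.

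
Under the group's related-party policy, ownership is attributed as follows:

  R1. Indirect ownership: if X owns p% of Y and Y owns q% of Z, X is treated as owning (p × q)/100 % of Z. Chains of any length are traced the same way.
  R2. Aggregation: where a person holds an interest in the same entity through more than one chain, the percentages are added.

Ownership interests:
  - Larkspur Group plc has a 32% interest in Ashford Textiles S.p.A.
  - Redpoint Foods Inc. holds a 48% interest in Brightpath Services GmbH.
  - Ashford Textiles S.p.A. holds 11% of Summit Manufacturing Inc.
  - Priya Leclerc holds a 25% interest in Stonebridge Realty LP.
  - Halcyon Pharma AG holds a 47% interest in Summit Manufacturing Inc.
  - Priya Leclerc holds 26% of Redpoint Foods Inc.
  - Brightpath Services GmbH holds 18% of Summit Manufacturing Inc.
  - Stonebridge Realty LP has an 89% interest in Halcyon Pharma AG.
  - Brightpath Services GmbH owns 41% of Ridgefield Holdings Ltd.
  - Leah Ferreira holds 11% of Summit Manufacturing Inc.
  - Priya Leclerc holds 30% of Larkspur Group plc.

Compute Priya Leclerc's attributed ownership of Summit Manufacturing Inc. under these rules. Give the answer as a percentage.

13.7599%

Chain via Larkspur Group plc → Ashford Textiles S.p.A. (R1): 30% × 32% × 11% = 1.056% of Summit Manufacturing Inc.
Chain via Redpoint Foods Inc. → Brightpath Services GmbH (R1): 26% × 48% × 18% = 2.2464% of Summit Manufacturing Inc.
Chain via Stonebridge Realty LP → Halcyon Pharma AG (R1): 25% × 89% × 47% = 10.4575% of Summit Manufacturing Inc.
Aggregating (R2): 1.056% + 2.2464% + 10.4575% = 13.7599%.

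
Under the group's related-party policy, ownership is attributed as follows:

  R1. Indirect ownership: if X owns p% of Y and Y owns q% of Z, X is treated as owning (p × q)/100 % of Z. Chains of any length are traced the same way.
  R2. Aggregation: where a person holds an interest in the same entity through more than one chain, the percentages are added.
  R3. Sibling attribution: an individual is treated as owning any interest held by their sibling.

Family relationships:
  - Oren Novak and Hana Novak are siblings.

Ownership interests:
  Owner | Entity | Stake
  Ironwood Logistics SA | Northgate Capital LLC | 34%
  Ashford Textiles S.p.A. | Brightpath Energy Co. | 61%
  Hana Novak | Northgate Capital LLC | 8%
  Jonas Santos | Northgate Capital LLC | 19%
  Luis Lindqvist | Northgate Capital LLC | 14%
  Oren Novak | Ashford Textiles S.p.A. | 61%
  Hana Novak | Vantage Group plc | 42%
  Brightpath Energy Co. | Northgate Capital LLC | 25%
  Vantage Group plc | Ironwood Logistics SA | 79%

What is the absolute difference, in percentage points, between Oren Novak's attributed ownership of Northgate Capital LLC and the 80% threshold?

51.4163

By sibling attribution (R3), Oren Novak is treated as owning Hana Novak's 42% interest in Vantage Group plc.
By sibling attribution (R3), Oren Novak is treated as owning Hana Novak's 8% interest in Northgate Capital LLC.
Chain via Ashford Textiles S.p.A. → Brightpath Energy Co. (R1): 61% × 61% × 25% = 9.3025% of Northgate Capital LLC.
Chain via Vantage Group plc → Ironwood Logistics SA (R1): 42% × 79% × 34% = 11.2812% of Northgate Capital LLC.
Direct interest in Northgate Capital LLC: 8%.
Aggregating (R2): 9.3025% + 11.2812% + 8% = 28.5837%.
28.5837% falls short of the 80% threshold by 51.4163 percentage points.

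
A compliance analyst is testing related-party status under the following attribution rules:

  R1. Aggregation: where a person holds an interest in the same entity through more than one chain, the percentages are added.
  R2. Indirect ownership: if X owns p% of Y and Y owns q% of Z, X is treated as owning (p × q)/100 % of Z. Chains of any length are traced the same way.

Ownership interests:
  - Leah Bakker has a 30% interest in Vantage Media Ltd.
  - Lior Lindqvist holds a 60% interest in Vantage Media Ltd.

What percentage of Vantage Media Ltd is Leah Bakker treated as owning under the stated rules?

Direct interest in Vantage Media Ltd: 30%.

30%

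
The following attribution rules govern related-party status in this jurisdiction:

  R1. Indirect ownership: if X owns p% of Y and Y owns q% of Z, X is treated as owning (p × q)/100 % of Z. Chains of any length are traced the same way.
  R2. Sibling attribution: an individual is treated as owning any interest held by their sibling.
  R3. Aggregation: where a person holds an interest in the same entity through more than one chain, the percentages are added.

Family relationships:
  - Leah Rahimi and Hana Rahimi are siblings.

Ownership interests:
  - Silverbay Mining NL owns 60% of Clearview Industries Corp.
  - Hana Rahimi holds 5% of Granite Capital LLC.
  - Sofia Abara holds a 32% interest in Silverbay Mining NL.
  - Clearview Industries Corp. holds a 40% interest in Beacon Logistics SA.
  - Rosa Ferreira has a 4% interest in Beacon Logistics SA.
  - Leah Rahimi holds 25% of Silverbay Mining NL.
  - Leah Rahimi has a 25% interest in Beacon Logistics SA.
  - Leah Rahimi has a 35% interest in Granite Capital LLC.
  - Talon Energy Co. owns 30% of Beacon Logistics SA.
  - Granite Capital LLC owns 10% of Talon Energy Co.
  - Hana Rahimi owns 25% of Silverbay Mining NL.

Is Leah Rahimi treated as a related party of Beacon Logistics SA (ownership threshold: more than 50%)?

By sibling attribution (R2), Leah Rahimi is treated as also owning Hana Rahimi's interest in Granite Capital LLC, giving 35% + 5% = 40%.
By sibling attribution (R2), Leah Rahimi is treated as also owning Hana Rahimi's interest in Silverbay Mining NL, giving 25% + 25% = 50%.
Chain via Granite Capital LLC → Talon Energy Co. (R1): 40% × 10% × 30% = 1.2% of Beacon Logistics SA.
Chain via Silverbay Mining NL → Clearview Industries Corp. (R1): 50% × 60% × 40% = 12% of Beacon Logistics SA.
Direct interest in Beacon Logistics SA: 25%.
Aggregating (R3): 1.2% + 12% + 25% = 38.2%.
38.2% does not exceed the 50% threshold, so Leah is not a related party to Beacon Logistics SA.

No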